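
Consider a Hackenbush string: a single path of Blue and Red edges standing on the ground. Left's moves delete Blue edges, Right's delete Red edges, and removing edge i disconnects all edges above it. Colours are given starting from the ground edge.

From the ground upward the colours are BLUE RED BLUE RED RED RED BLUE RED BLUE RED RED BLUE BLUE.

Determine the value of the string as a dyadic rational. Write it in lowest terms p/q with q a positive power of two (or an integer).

2215/4096

Prefix values for BLUE RED BLUE RED RED RED BLUE RED BLUE RED RED BLUE BLUE via {L|R} + simplicity:
edge 1 of 13 (BLUE): { 0 | ∅ } — 1
edge 2 of 13 (RED): { 0 | 1 } — 1/2
edge 3 of 13 (BLUE): { 0 1/2 | 1 } — 3/4
edge 4 of 13 (RED): { 0 1/2 | 3/4 1 } — 5/8
edge 5 of 13 (RED): { 0 1/2 | 5/8 3/4 1 } — 9/16
edge 6 of 13 (RED): { 0 1/2 | 9/16 5/8 3/4 1 } — 17/32
edge 7 of 13 (BLUE): { 0 1/2 17/32 | 9/16 5/8 3/4 1 } — 35/64
edge 8 of 13 (RED): { 0 1/2 17/32 | 35/64 9/16 5/8 3/4 1 } — 69/128
edge 9 of 13 (BLUE): { 0 1/2 17/32 69/128 | 35/64 9/16 5/8 3/4 1 } — 139/256
edge 10 of 13 (RED): { 0 1/2 17/32 69/128 | 139/256 35/64 9/16 5/8 3/4 1 } — 277/512
edge 11 of 13 (RED): { 0 1/2 17/32 69/128 | 277/512 139/256 35/64 9/16 5/8 3/4 1 } — 553/1024
edge 12 of 13 (BLUE): { 0 1/2 17/32 69/128 553/1024 | 277/512 139/256 35/64 9/16 5/8 3/4 1 } — 1107/2048
edge 13 of 13 (BLUE): { 0 1/2 17/32 69/128 553/1024 1107/2048 | 277/512 139/256 35/64 9/16 5/8 3/4 1 } — 2215/4096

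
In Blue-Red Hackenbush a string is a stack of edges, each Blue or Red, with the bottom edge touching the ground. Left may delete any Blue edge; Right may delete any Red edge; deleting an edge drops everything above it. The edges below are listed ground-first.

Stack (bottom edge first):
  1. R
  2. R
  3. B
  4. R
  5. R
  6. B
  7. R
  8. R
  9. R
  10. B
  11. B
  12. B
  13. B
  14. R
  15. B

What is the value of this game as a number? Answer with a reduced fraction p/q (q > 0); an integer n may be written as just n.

-15237/8192

value_1 [R]  L=[none]  R=[0]  → -1
value_2 [RR]  L=[none]  R=[-1; 0]  → -2
value_3 [RRB]  L=[-2]  R=[-1; 0]  → -3/2
value_4 [RRBR]  L=[-2]  R=[-3/2; -1; 0]  → -7/4
value_5 [RRBRR]  L=[-2]  R=[-7/4; -3/2; -1; 0]  → -15/8
value_6 [RRBRRB]  L=[-2; -15/8]  R=[-7/4; -3/2; -1; 0]  → -29/16
value_7 [RRBRRBR]  L=[-2; -15/8]  R=[-29/16; -7/4; -3/2; -1; 0]  → -59/32
value_8 [RRBRRBRR]  L=[-2; -15/8]  R=[-59/32; -29/16; -7/4; -3/2; -1; 0]  → -119/64
value_9 [RRBRRBRRR]  L=[-2; -15/8]  R=[-119/64; -59/32; -29/16; -7/4; -3/2; -1; 0]  → -239/128
value_10 [RRBRRBRRRB]  L=[-2; -15/8; -239/128]  R=[-119/64; -59/32; -29/16; -7/4; -3/2; -1; 0]  → -477/256
value_11 [RRBRRBRRRBB]  L=[-2; -15/8; -239/128; -477/256]  R=[-119/64; -59/32; -29/16; -7/4; -3/2; -1; 0]  → -953/512
value_12 [RRBRRBRRRBBB]  L=[-2; -15/8; -239/128; -477/256; -953/512]  R=[-119/64; -59/32; -29/16; -7/4; -3/2; -1; 0]  → -1905/1024
value_13 [RRBRRBRRRBBBB]  L=[-2; -15/8; -239/128; -477/256; -953/512; -1905/1024]  R=[-119/64; -59/32; -29/16; -7/4; -3/2; -1; 0]  → -3809/2048
value_14 [RRBRRBRRRBBBBR]  L=[-2; -15/8; -239/128; -477/256; -953/512; -1905/1024]  R=[-3809/2048; -119/64; -59/32; -29/16; -7/4; -3/2; -1; 0]  → -7619/4096
value_15 [RRBRRBRRRBBBBRB]  L=[-2; -15/8; -239/128; -477/256; -953/512; -1905/1024; -7619/4096]  R=[-3809/2048; -119/64; -59/32; -29/16; -7/4; -3/2; -1; 0]  → -15237/8192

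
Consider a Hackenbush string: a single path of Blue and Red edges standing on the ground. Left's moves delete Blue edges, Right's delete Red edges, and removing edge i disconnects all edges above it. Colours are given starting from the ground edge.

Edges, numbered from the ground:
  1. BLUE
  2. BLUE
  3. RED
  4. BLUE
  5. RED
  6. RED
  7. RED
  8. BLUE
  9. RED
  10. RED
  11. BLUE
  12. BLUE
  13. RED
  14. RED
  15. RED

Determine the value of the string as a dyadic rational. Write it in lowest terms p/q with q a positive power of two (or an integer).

Prefix values for BLUE BLUE RED BLUE RED RED RED BLUE RED RED BLUE BLUE RED RED RED via {L|R} + simplicity:
val(B) = { 0 |  } = 1
val(BB) = { 0; 1 |  } = 2
val(BBR) = { 0; 1 | 2 } = 3/2
val(BBRB) = { 0; 1; 3/2 | 2 } = 7/4
val(BBRBR) = { 0; 1; 3/2 | 7/4; 2 } = 13/8
val(BBRBRR) = { 0; 1; 3/2 | 13/8; 7/4; 2 } = 25/16
val(BBRBRRR) = { 0; 1; 3/2 | 25/16; 13/8; 7/4; 2 } = 49/32
val(BBRBRRRB) = { 0; 1; 3/2; 49/32 | 25/16; 13/8; 7/4; 2 } = 99/64
val(BBRBRRRBR) = { 0; 1; 3/2; 49/32 | 99/64; 25/16; 13/8; 7/4; 2 } = 197/128
val(BBRBRRRBRR) = { 0; 1; 3/2; 49/32 | 197/128; 99/64; 25/16; 13/8; 7/4; 2 } = 393/256
val(BBRBRRRBRRB) = { 0; 1; 3/2; 49/32; 393/256 | 197/128; 99/64; 25/16; 13/8; 7/4; 2 } = 787/512
val(BBRBRRRBRRBB) = { 0; 1; 3/2; 49/32; 393/256; 787/512 | 197/128; 99/64; 25/16; 13/8; 7/4; 2 } = 1575/1024
val(BBRBRRRBRRBBR) = { 0; 1; 3/2; 49/32; 393/256; 787/512 | 1575/1024; 197/128; 99/64; 25/16; 13/8; 7/4; 2 } = 3149/2048
val(BBRBRRRBRRBBRR) = { 0; 1; 3/2; 49/32; 393/256; 787/512 | 3149/2048; 1575/1024; 197/128; 99/64; 25/16; 13/8; 7/4; 2 } = 6297/4096
val(BBRBRRRBRRBBRRR) = { 0; 1; 3/2; 49/32; 393/256; 787/512 | 6297/4096; 3149/2048; 1575/1024; 197/128; 99/64; 25/16; 13/8; 7/4; 2 } = 12593/8192

12593/8192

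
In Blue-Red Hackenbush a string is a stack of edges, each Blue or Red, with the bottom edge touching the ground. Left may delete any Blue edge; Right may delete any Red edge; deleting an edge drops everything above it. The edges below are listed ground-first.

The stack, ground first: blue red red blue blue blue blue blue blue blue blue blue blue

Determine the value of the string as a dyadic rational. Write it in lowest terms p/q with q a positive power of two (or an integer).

2047/4096

g(b) = { 0 | none } => 1
g(br) = { 0 | 1 } => 1/2
g(brr) = { 0 | 1/2, 1 } => 1/4
g(brrb) = { 0, 1/4 | 1/2, 1 } => 3/8
g(brrbb) = { 0, 1/4, 3/8 | 1/2, 1 } => 7/16
g(brrbbb) = { 0, 1/4, 3/8, 7/16 | 1/2, 1 } => 15/32
g(brrbbbb) = { 0, 1/4, 3/8, 7/16, 15/32 | 1/2, 1 } => 31/64
g(brrbbbbb) = { 0, 1/4, 3/8, 7/16, 15/32, 31/64 | 1/2, 1 } => 63/128
g(brrbbbbbb) = { 0, 1/4, 3/8, 7/16, 15/32, 31/64, 63/128 | 1/2, 1 } => 127/256
g(brrbbbbbbb) = { 0, 1/4, 3/8, 7/16, 15/32, 31/64, 63/128, 127/256 | 1/2, 1 } => 255/512
g(brrbbbbbbbb) = { 0, 1/4, 3/8, 7/16, 15/32, 31/64, 63/128, 127/256, 255/512 | 1/2, 1 } => 511/1024
g(brrbbbbbbbbb) = { 0, 1/4, 3/8, 7/16, 15/32, 31/64, 63/128, 127/256, 255/512, 511/1024 | 1/2, 1 } => 1023/2048
g(brrbbbbbbbbbb) = { 0, 1/4, 3/8, 7/16, 15/32, 31/64, 63/128, 127/256, 255/512, 511/1024, 1023/2048 | 1/2, 1 } => 2047/4096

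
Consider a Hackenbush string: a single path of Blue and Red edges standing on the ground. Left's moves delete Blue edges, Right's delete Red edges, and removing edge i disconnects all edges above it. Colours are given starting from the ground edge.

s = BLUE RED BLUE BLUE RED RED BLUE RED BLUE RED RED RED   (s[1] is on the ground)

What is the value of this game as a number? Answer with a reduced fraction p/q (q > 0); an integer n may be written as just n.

1617/2048

Prefix values for BLUE RED BLUE BLUE RED RED BLUE RED BLUE RED RED RED via {L|R} + simplicity:
1 of 12 · B · max L 0 · min R +∞ gives 1
2 of 12 · BR · max L 0 · min R 1 gives 1/2
3 of 12 · BRB · max L 1/2 · min R 1 gives 3/4
4 of 12 · BRBB · max L 3/4 · min R 1 gives 7/8
5 of 12 · BRBBR · max L 3/4 · min R 7/8 gives 13/16
6 of 12 · BRBBRR · max L 3/4 · min R 13/16 gives 25/32
7 of 12 · BRBBRRB · max L 25/32 · min R 13/16 gives 51/64
8 of 12 · BRBBRRBR · max L 25/32 · min R 51/64 gives 101/128
9 of 12 · BRBBRRBRB · max L 101/128 · min R 51/64 gives 203/256
10 of 12 · BRBBRRBRBR · max L 101/128 · min R 203/256 gives 405/512
11 of 12 · BRBBRRBRBRR · max L 101/128 · min R 405/512 gives 809/1024
12 of 12 · BRBBRRBRBRRR · max L 101/128 · min R 809/1024 gives 1617/2048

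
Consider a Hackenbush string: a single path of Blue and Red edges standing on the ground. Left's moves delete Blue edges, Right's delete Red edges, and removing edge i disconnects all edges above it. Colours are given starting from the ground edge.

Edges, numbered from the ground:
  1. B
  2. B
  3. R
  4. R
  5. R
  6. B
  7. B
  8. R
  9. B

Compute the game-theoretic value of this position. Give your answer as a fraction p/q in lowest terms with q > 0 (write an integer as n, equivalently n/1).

155/128

val(B) = { 0 | (no moves) } => 1
val(BB) = { 0,1 | (no moves) } => 2
val(BBR) = { 0,1 | 2 } => 3/2
val(BBRR) = { 0,1 | 3/2,2 } => 5/4
val(BBRRR) = { 0,1 | 5/4,3/2,2 } => 9/8
val(BBRRRB) = { 0,1,9/8 | 5/4,3/2,2 } => 19/16
val(BBRRRBB) = { 0,1,9/8,19/16 | 5/4,3/2,2 } => 39/32
val(BBRRRBBR) = { 0,1,9/8,19/16 | 39/32,5/4,3/2,2 } => 77/64
val(BBRRRBBRB) = { 0,1,9/8,19/16,77/64 | 39/32,5/4,3/2,2 } => 155/128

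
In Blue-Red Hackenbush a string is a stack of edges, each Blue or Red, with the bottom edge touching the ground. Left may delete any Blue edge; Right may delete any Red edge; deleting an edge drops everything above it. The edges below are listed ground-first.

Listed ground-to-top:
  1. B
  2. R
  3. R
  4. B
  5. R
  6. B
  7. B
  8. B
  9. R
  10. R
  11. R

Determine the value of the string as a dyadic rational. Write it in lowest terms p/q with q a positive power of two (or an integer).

1 of 11 · B · max L 0 · min R +∞ so 1
2 of 11 · BR · max L 0 · min R 1 so 1/2
3 of 11 · BRR · max L 0 · min R 1/2 so 1/4
4 of 11 · BRRB · max L 1/4 · min R 1/2 so 3/8
5 of 11 · BRRBR · max L 1/4 · min R 3/8 so 5/16
6 of 11 · BRRBRB · max L 5/16 · min R 3/8 so 11/32
7 of 11 · BRRBRBB · max L 11/32 · min R 3/8 so 23/64
8 of 11 · BRRBRBBB · max L 23/64 · min R 3/8 so 47/128
9 of 11 · BRRBRBBBR · max L 23/64 · min R 47/128 so 93/256
10 of 11 · BRRBRBBBRR · max L 23/64 · min R 93/256 so 185/512
11 of 11 · BRRBRBBBRRR · max L 23/64 · min R 185/512 so 369/1024

369/1024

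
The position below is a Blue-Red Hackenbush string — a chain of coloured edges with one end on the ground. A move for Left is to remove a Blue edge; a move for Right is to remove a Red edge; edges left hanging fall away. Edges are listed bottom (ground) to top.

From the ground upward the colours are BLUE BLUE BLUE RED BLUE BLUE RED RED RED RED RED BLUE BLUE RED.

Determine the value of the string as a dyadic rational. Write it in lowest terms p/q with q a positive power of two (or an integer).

Recurse on prefixes of the 14-edge string BLUE BLUE BLUE RED BLUE BLUE RED RED RED RED RED BLUE BLUE RED:
g_1 [B]  L=[0]  R=[∅]  so 1
g_2 [BB]  L=[0 1]  R=[∅]  so 2
g_3 [BBB]  L=[0 1 2]  R=[∅]  so 3
g_4 [BBBR]  L=[0 1 2]  R=[3]  so 5/2
g_5 [BBBRB]  L=[0 1 2 5/2]  R=[3]  so 11/4
g_6 [BBBRBB]  L=[0 1 2 5/2 11/4]  R=[3]  so 23/8
g_7 [BBBRBBR]  L=[0 1 2 5/2 11/4]  R=[23/8 3]  so 45/16
g_8 [BBBRBBRR]  L=[0 1 2 5/2 11/4]  R=[45/16 23/8 3]  so 89/32
g_9 [BBBRBBRRR]  L=[0 1 2 5/2 11/4]  R=[89/32 45/16 23/8 3]  so 177/64
g_10 [BBBRBBRRRR]  L=[0 1 2 5/2 11/4]  R=[177/64 89/32 45/16 23/8 3]  so 353/128
g_11 [BBBRBBRRRRR]  L=[0 1 2 5/2 11/4]  R=[353/128 177/64 89/32 45/16 23/8 3]  so 705/256
g_12 [BBBRBBRRRRRB]  L=[0 1 2 5/2 11/4 705/256]  R=[353/128 177/64 89/32 45/16 23/8 3]  so 1411/512
g_13 [BBBRBBRRRRRBB]  L=[0 1 2 5/2 11/4 705/256 1411/512]  R=[353/128 177/64 89/32 45/16 23/8 3]  so 2823/1024
g_14 [BBBRBBRRRRRBBR]  L=[0 1 2 5/2 11/4 705/256 1411/512]  R=[2823/1024 353/128 177/64 89/32 45/16 23/8 3]  so 5645/2048

5645/2048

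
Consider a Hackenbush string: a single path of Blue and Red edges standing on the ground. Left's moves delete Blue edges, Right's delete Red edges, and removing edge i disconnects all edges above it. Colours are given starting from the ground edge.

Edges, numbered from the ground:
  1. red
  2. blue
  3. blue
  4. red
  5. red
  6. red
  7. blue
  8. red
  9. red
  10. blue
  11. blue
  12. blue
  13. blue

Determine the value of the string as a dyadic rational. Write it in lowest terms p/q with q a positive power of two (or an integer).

step 1: add red to get r; options L={ none } R={ 0 } ⇒ -1
step 2: add blue to get rb; options L={ -1 } R={ 0 } ⇒ -1/2
step 3: add blue to get rbb; options L={ -1; -1/2 } R={ 0 } ⇒ -1/4
step 4: add red to get rbbr; options L={ -1; -1/2 } R={ -1/4; 0 } ⇒ -3/8
step 5: add red to get rbbrr; options L={ -1; -1/2 } R={ -3/8; -1/4; 0 } ⇒ -7/16
step 6: add red to get rbbrrr; options L={ -1; -1/2 } R={ -7/16; -3/8; -1/4; 0 } ⇒ -15/32
step 7: add blue to get rbbrrrb; options L={ -1; -1/2; -15/32 } R={ -7/16; -3/8; -1/4; 0 } ⇒ -29/64
step 8: add red to get rbbrrrbr; options L={ -1; -1/2; -15/32 } R={ -29/64; -7/16; -3/8; -1/4; 0 } ⇒ -59/128
step 9: add red to get rbbrrrbrr; options L={ -1; -1/2; -15/32 } R={ -59/128; -29/64; -7/16; -3/8; -1/4; 0 } ⇒ -119/256
step 10: add blue to get rbbrrrbrrb; options L={ -1; -1/2; -15/32; -119/256 } R={ -59/128; -29/64; -7/16; -3/8; -1/4; 0 } ⇒ -237/512
step 11: add blue to get rbbrrrbrrbb; options L={ -1; -1/2; -15/32; -119/256; -237/512 } R={ -59/128; -29/64; -7/16; -3/8; -1/4; 0 } ⇒ -473/1024
step 12: add blue to get rbbrrrbrrbbb; options L={ -1; -1/2; -15/32; -119/256; -237/512; -473/1024 } R={ -59/128; -29/64; -7/16; -3/8; -1/4; 0 } ⇒ -945/2048
step 13: add blue to get rbbrrrbrrbbbb; options L={ -1; -1/2; -15/32; -119/256; -237/512; -473/1024; -945/2048 } R={ -59/128; -29/64; -7/16; -3/8; -1/4; 0 } ⇒ -1889/4096

-1889/4096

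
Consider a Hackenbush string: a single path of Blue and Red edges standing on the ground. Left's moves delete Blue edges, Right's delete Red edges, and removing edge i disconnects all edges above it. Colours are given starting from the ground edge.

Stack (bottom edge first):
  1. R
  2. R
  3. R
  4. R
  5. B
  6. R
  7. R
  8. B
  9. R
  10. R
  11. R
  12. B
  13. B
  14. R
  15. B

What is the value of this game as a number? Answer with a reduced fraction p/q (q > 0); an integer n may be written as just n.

-7909/2048

Build val(s[:k]) for k = 1..15, string s = R R R R B R R B R R R B B R B.
R: Left { (no moves) }, Right { 0 } so simplest -1
RR: Left { (no moves) }, Right { -1,0 } so simplest -2
RRR: Left { (no moves) }, Right { -2,-1,0 } so simplest -3
RRRR: Left { (no moves) }, Right { -3,-2,-1,0 } so simplest -4
RRRRB: Left { -4 }, Right { -3,-2,-1,0 } so simplest -7/2
RRRRBR: Left { -4 }, Right { -7/2,-3,-2,-1,0 } so simplest -15/4
RRRRBRR: Left { -4 }, Right { -15/4,-7/2,-3,-2,-1,0 } so simplest -31/8
RRRRBRRB: Left { -4,-31/8 }, Right { -15/4,-7/2,-3,-2,-1,0 } so simplest -61/16
RRRRBRRBR: Left { -4,-31/8 }, Right { -61/16,-15/4,-7/2,-3,-2,-1,0 } so simplest -123/32
RRRRBRRBRR: Left { -4,-31/8 }, Right { -123/32,-61/16,-15/4,-7/2,-3,-2,-1,0 } so simplest -247/64
RRRRBRRBRRR: Left { -4,-31/8 }, Right { -247/64,-123/32,-61/16,-15/4,-7/2,-3,-2,-1,0 } so simplest -495/128
RRRRBRRBRRRB: Left { -4,-31/8,-495/128 }, Right { -247/64,-123/32,-61/16,-15/4,-7/2,-3,-2,-1,0 } so simplest -989/256
RRRRBRRBRRRBB: Left { -4,-31/8,-495/128,-989/256 }, Right { -247/64,-123/32,-61/16,-15/4,-7/2,-3,-2,-1,0 } so simplest -1977/512
RRRRBRRBRRRBBR: Left { -4,-31/8,-495/128,-989/256 }, Right { -1977/512,-247/64,-123/32,-61/16,-15/4,-7/2,-3,-2,-1,0 } so simplest -3955/1024
RRRRBRRBRRRBBRB: Left { -4,-31/8,-495/128,-989/256,-3955/1024 }, Right { -1977/512,-247/64,-123/32,-61/16,-15/4,-7/2,-3,-2,-1,0 } so simplest -7909/2048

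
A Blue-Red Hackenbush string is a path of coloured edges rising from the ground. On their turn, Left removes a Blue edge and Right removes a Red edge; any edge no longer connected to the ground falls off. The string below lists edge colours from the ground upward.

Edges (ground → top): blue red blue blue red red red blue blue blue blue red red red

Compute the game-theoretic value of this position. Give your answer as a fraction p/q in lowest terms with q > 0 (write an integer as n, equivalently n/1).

Recurse on prefixes of the 14-edge string blue red blue blue red red red blue blue blue blue red red red:
edge 1 of 14 (blue): { 0 | ∅ } -> 1
edge 2 of 14 (red): { 0 | 1 } -> 1/2
edge 3 of 14 (blue): { 0,1/2 | 1 } -> 3/4
edge 4 of 14 (blue): { 0,1/2,3/4 | 1 } -> 7/8
edge 5 of 14 (red): { 0,1/2,3/4 | 7/8,1 } -> 13/16
edge 6 of 14 (red): { 0,1/2,3/4 | 13/16,7/8,1 } -> 25/32
edge 7 of 14 (red): { 0,1/2,3/4 | 25/32,13/16,7/8,1 } -> 49/64
edge 8 of 14 (blue): { 0,1/2,3/4,49/64 | 25/32,13/16,7/8,1 } -> 99/128
edge 9 of 14 (blue): { 0,1/2,3/4,49/64,99/128 | 25/32,13/16,7/8,1 } -> 199/256
edge 10 of 14 (blue): { 0,1/2,3/4,49/64,99/128,199/256 | 25/32,13/16,7/8,1 } -> 399/512
edge 11 of 14 (blue): { 0,1/2,3/4,49/64,99/128,199/256,399/512 | 25/32,13/16,7/8,1 } -> 799/1024
edge 12 of 14 (red): { 0,1/2,3/4,49/64,99/128,199/256,399/512 | 799/1024,25/32,13/16,7/8,1 } -> 1597/2048
edge 13 of 14 (red): { 0,1/2,3/4,49/64,99/128,199/256,399/512 | 1597/2048,799/1024,25/32,13/16,7/8,1 } -> 3193/4096
edge 14 of 14 (red): { 0,1/2,3/4,49/64,99/128,199/256,399/512 | 3193/4096,1597/2048,799/1024,25/32,13/16,7/8,1 } -> 6385/8192

6385/8192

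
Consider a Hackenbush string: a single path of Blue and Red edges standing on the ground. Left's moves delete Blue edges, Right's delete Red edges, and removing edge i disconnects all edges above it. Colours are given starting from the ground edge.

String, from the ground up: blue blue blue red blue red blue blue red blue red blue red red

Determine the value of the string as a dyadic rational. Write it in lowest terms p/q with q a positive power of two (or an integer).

Prefix values for blue blue blue red blue red blue blue red blue red blue red red via {L|R} + simplicity:
b: Left { 0 }, Right {  } gives simplest 1
bb: Left { 0; 1 }, Right {  } gives simplest 2
bbb: Left { 0; 1; 2 }, Right {  } gives simplest 3
bbbr: Left { 0; 1; 2 }, Right { 3 } gives simplest 5/2
bbbrb: Left { 0; 1; 2; 5/2 }, Right { 3 } gives simplest 11/4
bbbrbr: Left { 0; 1; 2; 5/2 }, Right { 11/4; 3 } gives simplest 21/8
bbbrbrb: Left { 0; 1; 2; 5/2; 21/8 }, Right { 11/4; 3 } gives simplest 43/16
bbbrbrbb: Left { 0; 1; 2; 5/2; 21/8; 43/16 }, Right { 11/4; 3 } gives simplest 87/32
bbbrbrbbr: Left { 0; 1; 2; 5/2; 21/8; 43/16 }, Right { 87/32; 11/4; 3 } gives simplest 173/64
bbbrbrbbrb: Left { 0; 1; 2; 5/2; 21/8; 43/16; 173/64 }, Right { 87/32; 11/4; 3 } gives simplest 347/128
bbbrbrbbrbr: Left { 0; 1; 2; 5/2; 21/8; 43/16; 173/64 }, Right { 347/128; 87/32; 11/4; 3 } gives simplest 693/256
bbbrbrbbrbrb: Left { 0; 1; 2; 5/2; 21/8; 43/16; 173/64; 693/256 }, Right { 347/128; 87/32; 11/4; 3 } gives simplest 1387/512
bbbrbrbbrbrbr: Left { 0; 1; 2; 5/2; 21/8; 43/16; 173/64; 693/256 }, Right { 1387/512; 347/128; 87/32; 11/4; 3 } gives simplest 2773/1024
bbbrbrbbrbrbrr: Left { 0; 1; 2; 5/2; 21/8; 43/16; 173/64; 693/256 }, Right { 2773/1024; 1387/512; 347/128; 87/32; 11/4; 3 } gives simplest 5545/2048

5545/2048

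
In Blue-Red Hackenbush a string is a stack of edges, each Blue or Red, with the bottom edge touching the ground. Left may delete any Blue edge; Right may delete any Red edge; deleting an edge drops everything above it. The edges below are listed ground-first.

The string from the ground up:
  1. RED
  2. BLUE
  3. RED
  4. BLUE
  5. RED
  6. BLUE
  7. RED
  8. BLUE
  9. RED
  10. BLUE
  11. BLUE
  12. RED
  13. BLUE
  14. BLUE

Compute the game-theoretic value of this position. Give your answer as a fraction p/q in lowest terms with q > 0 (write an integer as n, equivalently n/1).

Prefix values for RED BLUE RED BLUE RED BLUE RED BLUE RED BLUE BLUE RED BLUE BLUE via {L|R} + simplicity:
edge 1 of 14 (RED): { none | 0 } => -1
edge 2 of 14 (BLUE): { -1 | 0 } => -1/2
edge 3 of 14 (RED): { -1 | -1/2 0 } => -3/4
edge 4 of 14 (BLUE): { -1 -3/4 | -1/2 0 } => -5/8
edge 5 of 14 (RED): { -1 -3/4 | -5/8 -1/2 0 } => -11/16
edge 6 of 14 (BLUE): { -1 -3/4 -11/16 | -5/8 -1/2 0 } => -21/32
edge 7 of 14 (RED): { -1 -3/4 -11/16 | -21/32 -5/8 -1/2 0 } => -43/64
edge 8 of 14 (BLUE): { -1 -3/4 -11/16 -43/64 | -21/32 -5/8 -1/2 0 } => -85/128
edge 9 of 14 (RED): { -1 -3/4 -11/16 -43/64 | -85/128 -21/32 -5/8 -1/2 0 } => -171/256
edge 10 of 14 (BLUE): { -1 -3/4 -11/16 -43/64 -171/256 | -85/128 -21/32 -5/8 -1/2 0 } => -341/512
edge 11 of 14 (BLUE): { -1 -3/4 -11/16 -43/64 -171/256 -341/512 | -85/128 -21/32 -5/8 -1/2 0 } => -681/1024
edge 12 of 14 (RED): { -1 -3/4 -11/16 -43/64 -171/256 -341/512 | -681/1024 -85/128 -21/32 -5/8 -1/2 0 } => -1363/2048
edge 13 of 14 (BLUE): { -1 -3/4 -11/16 -43/64 -171/256 -341/512 -1363/2048 | -681/1024 -85/128 -21/32 -5/8 -1/2 0 } => -2725/4096
edge 14 of 14 (BLUE): { -1 -3/4 -11/16 -43/64 -171/256 -341/512 -1363/2048 -2725/4096 | -681/1024 -85/128 -21/32 -5/8 -1/2 0 } => -5449/8192

-5449/8192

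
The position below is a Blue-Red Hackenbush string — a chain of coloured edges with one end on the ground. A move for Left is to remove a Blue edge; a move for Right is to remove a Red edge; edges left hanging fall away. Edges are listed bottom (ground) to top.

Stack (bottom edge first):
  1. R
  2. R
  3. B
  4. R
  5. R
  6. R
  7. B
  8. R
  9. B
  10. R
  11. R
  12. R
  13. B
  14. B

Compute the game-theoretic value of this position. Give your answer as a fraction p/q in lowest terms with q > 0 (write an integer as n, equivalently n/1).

-7865/4096

Recurse on prefixes of the 14-edge string R R B R R R B R B R R R B B:
1 of 14 · R · max L −∞ · min R 0 — -1
2 of 14 · RR · max L −∞ · min R -1 — -2
3 of 14 · RRB · max L -2 · min R -1 — -3/2
4 of 14 · RRBR · max L -2 · min R -3/2 — -7/4
5 of 14 · RRBRR · max L -2 · min R -7/4 — -15/8
6 of 14 · RRBRRR · max L -2 · min R -15/8 — -31/16
7 of 14 · RRBRRRB · max L -31/16 · min R -15/8 — -61/32
8 of 14 · RRBRRRBR · max L -31/16 · min R -61/32 — -123/64
9 of 14 · RRBRRRBRB · max L -123/64 · min R -61/32 — -245/128
10 of 14 · RRBRRRBRBR · max L -123/64 · min R -245/128 — -491/256
11 of 14 · RRBRRRBRBRR · max L -123/64 · min R -491/256 — -983/512
12 of 14 · RRBRRRBRBRRR · max L -123/64 · min R -983/512 — -1967/1024
13 of 14 · RRBRRRBRBRRRB · max L -1967/1024 · min R -983/512 — -3933/2048
14 of 14 · RRBRRRBRBRRRBB · max L -3933/2048 · min R -983/512 — -7865/4096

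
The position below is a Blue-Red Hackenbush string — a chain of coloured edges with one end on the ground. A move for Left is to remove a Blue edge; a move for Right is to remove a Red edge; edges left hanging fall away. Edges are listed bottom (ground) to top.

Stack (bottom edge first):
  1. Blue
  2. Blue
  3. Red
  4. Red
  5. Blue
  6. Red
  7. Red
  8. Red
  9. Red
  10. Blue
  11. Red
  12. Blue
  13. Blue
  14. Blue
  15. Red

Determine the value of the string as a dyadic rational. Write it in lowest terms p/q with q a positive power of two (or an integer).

v(B) = { 0 |  } = 1
v(BB) = { 0, 1 |  } = 2
v(BBR) = { 0, 1 | 2 } = 3/2
v(BBRR) = { 0, 1 | 3/2, 2 } = 5/4
v(BBRRB) = { 0, 1, 5/4 | 3/2, 2 } = 11/8
v(BBRRBR) = { 0, 1, 5/4 | 11/8, 3/2, 2 } = 21/16
v(BBRRBRR) = { 0, 1, 5/4 | 21/16, 11/8, 3/2, 2 } = 41/32
v(BBRRBRRR) = { 0, 1, 5/4 | 41/32, 21/16, 11/8, 3/2, 2 } = 81/64
v(BBRRBRRRR) = { 0, 1, 5/4 | 81/64, 41/32, 21/16, 11/8, 3/2, 2 } = 161/128
v(BBRRBRRRRB) = { 0, 1, 5/4, 161/128 | 81/64, 41/32, 21/16, 11/8, 3/2, 2 } = 323/256
v(BBRRBRRRRBR) = { 0, 1, 5/4, 161/128 | 323/256, 81/64, 41/32, 21/16, 11/8, 3/2, 2 } = 645/512
v(BBRRBRRRRBRB) = { 0, 1, 5/4, 161/128, 645/512 | 323/256, 81/64, 41/32, 21/16, 11/8, 3/2, 2 } = 1291/1024
v(BBRRBRRRRBRBB) = { 0, 1, 5/4, 161/128, 645/512, 1291/1024 | 323/256, 81/64, 41/32, 21/16, 11/8, 3/2, 2 } = 2583/2048
v(BBRRBRRRRBRBBB) = { 0, 1, 5/4, 161/128, 645/512, 1291/1024, 2583/2048 | 323/256, 81/64, 41/32, 21/16, 11/8, 3/2, 2 } = 5167/4096
v(BBRRBRRRRBRBBBR) = { 0, 1, 5/4, 161/128, 645/512, 1291/1024, 2583/2048 | 5167/4096, 323/256, 81/64, 41/32, 21/16, 11/8, 3/2, 2 } = 10333/8192

10333/8192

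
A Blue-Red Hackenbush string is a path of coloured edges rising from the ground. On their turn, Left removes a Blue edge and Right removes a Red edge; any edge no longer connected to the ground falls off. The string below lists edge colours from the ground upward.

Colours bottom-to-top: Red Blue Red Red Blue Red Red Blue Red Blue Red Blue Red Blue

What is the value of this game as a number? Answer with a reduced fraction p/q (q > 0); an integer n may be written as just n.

-6997/8192

Prefix values for Red Blue Red Red Blue Red Red Blue Red Blue Red Blue Red Blue via {L|R} + simplicity:
R: Left { (no moves) }, Right { 0 } gives simplest -1
RB: Left { -1 }, Right { 0 } gives simplest -1/2
RBR: Left { -1 }, Right { -1/2,0 } gives simplest -3/4
RBRR: Left { -1 }, Right { -3/4,-1/2,0 } gives simplest -7/8
RBRRB: Left { -1,-7/8 }, Right { -3/4,-1/2,0 } gives simplest -13/16
RBRRBR: Left { -1,-7/8 }, Right { -13/16,-3/4,-1/2,0 } gives simplest -27/32
RBRRBRR: Left { -1,-7/8 }, Right { -27/32,-13/16,-3/4,-1/2,0 } gives simplest -55/64
RBRRBRRB: Left { -1,-7/8,-55/64 }, Right { -27/32,-13/16,-3/4,-1/2,0 } gives simplest -109/128
RBRRBRRBR: Left { -1,-7/8,-55/64 }, Right { -109/128,-27/32,-13/16,-3/4,-1/2,0 } gives simplest -219/256
RBRRBRRBRB: Left { -1,-7/8,-55/64,-219/256 }, Right { -109/128,-27/32,-13/16,-3/4,-1/2,0 } gives simplest -437/512
RBRRBRRBRBR: Left { -1,-7/8,-55/64,-219/256 }, Right { -437/512,-109/128,-27/32,-13/16,-3/4,-1/2,0 } gives simplest -875/1024
RBRRBRRBRBRB: Left { -1,-7/8,-55/64,-219/256,-875/1024 }, Right { -437/512,-109/128,-27/32,-13/16,-3/4,-1/2,0 } gives simplest -1749/2048
RBRRBRRBRBRBR: Left { -1,-7/8,-55/64,-219/256,-875/1024 }, Right { -1749/2048,-437/512,-109/128,-27/32,-13/16,-3/4,-1/2,0 } gives simplest -3499/4096
RBRRBRRBRBRBRB: Left { -1,-7/8,-55/64,-219/256,-875/1024,-3499/4096 }, Right { -1749/2048,-437/512,-109/128,-27/32,-13/16,-3/4,-1/2,0 } gives simplest -6997/8192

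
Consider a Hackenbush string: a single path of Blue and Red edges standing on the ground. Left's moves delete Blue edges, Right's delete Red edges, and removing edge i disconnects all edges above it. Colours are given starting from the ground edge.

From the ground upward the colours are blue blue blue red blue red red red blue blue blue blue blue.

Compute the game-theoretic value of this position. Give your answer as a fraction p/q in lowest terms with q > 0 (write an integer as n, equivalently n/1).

2623/1024

Build val(s[:k]) for k = 1..13, string s = blue blue blue red blue red red red blue blue blue blue blue.
b: Left { 0 }, Right {  } so simplest 1
bb: Left { 0 1 }, Right {  } so simplest 2
bbb: Left { 0 1 2 }, Right {  } so simplest 3
bbbr: Left { 0 1 2 }, Right { 3 } so simplest 5/2
bbbrb: Left { 0 1 2 5/2 }, Right { 3 } so simplest 11/4
bbbrbr: Left { 0 1 2 5/2 }, Right { 11/4 3 } so simplest 21/8
bbbrbrr: Left { 0 1 2 5/2 }, Right { 21/8 11/4 3 } so simplest 41/16
bbbrbrrr: Left { 0 1 2 5/2 }, Right { 41/16 21/8 11/4 3 } so simplest 81/32
bbbrbrrrb: Left { 0 1 2 5/2 81/32 }, Right { 41/16 21/8 11/4 3 } so simplest 163/64
bbbrbrrrbb: Left { 0 1 2 5/2 81/32 163/64 }, Right { 41/16 21/8 11/4 3 } so simplest 327/128
bbbrbrrrbbb: Left { 0 1 2 5/2 81/32 163/64 327/128 }, Right { 41/16 21/8 11/4 3 } so simplest 655/256
bbbrbrrrbbbb: Left { 0 1 2 5/2 81/32 163/64 327/128 655/256 }, Right { 41/16 21/8 11/4 3 } so simplest 1311/512
bbbrbrrrbbbbb: Left { 0 1 2 5/2 81/32 163/64 327/128 655/256 1311/512 }, Right { 41/16 21/8 11/4 3 } so simplest 2623/1024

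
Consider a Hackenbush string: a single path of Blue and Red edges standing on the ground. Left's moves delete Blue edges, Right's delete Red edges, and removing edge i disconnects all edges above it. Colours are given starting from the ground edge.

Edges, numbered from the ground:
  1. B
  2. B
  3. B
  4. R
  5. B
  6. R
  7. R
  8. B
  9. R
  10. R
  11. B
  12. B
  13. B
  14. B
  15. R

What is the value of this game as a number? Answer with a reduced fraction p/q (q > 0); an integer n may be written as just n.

Prefix values for B B B R B R R B R R B B B B R via {L|R} + simplicity:
edge 1 of 15 (B): { 0 |  } = 1
edge 2 of 15 (B): { 0,1 |  } = 2
edge 3 of 15 (B): { 0,1,2 |  } = 3
edge 4 of 15 (R): { 0,1,2 | 3 } = 5/2
edge 5 of 15 (B): { 0,1,2,5/2 | 3 } = 11/4
edge 6 of 15 (R): { 0,1,2,5/2 | 11/4,3 } = 21/8
edge 7 of 15 (R): { 0,1,2,5/2 | 21/8,11/4,3 } = 41/16
edge 8 of 15 (B): { 0,1,2,5/2,41/16 | 21/8,11/4,3 } = 83/32
edge 9 of 15 (R): { 0,1,2,5/2,41/16 | 83/32,21/8,11/4,3 } = 165/64
edge 10 of 15 (R): { 0,1,2,5/2,41/16 | 165/64,83/32,21/8,11/4,3 } = 329/128
edge 11 of 15 (B): { 0,1,2,5/2,41/16,329/128 | 165/64,83/32,21/8,11/4,3 } = 659/256
edge 12 of 15 (B): { 0,1,2,5/2,41/16,329/128,659/256 | 165/64,83/32,21/8,11/4,3 } = 1319/512
edge 13 of 15 (B): { 0,1,2,5/2,41/16,329/128,659/256,1319/512 | 165/64,83/32,21/8,11/4,3 } = 2639/1024
edge 14 of 15 (B): { 0,1,2,5/2,41/16,329/128,659/256,1319/512,2639/1024 | 165/64,83/32,21/8,11/4,3 } = 5279/2048
edge 15 of 15 (R): { 0,1,2,5/2,41/16,329/128,659/256,1319/512,2639/1024 | 5279/2048,165/64,83/32,21/8,11/4,3 } = 10557/4096

10557/4096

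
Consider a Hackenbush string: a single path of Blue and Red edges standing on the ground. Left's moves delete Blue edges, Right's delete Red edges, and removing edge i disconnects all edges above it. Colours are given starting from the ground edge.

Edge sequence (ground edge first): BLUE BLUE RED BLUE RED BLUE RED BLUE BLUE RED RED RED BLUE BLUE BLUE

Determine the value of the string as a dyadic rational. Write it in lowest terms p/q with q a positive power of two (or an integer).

Recurse on prefixes of the 15-edge string BLUE BLUE RED BLUE RED BLUE RED BLUE BLUE RED RED RED BLUE BLUE BLUE:
1 of 15 · B · max L 0 · min R +∞ gives 1
2 of 15 · BB · max L 1 · min R +∞ gives 2
3 of 15 · BBR · max L 1 · min R 2 gives 3/2
4 of 15 · BBRB · max L 3/2 · min R 2 gives 7/4
5 of 15 · BBRBR · max L 3/2 · min R 7/4 gives 13/8
6 of 15 · BBRBRB · max L 13/8 · min R 7/4 gives 27/16
7 of 15 · BBRBRBR · max L 13/8 · min R 27/16 gives 53/32
8 of 15 · BBRBRBRB · max L 53/32 · min R 27/16 gives 107/64
9 of 15 · BBRBRBRBB · max L 107/64 · min R 27/16 gives 215/128
10 of 15 · BBRBRBRBBR · max L 107/64 · min R 215/128 gives 429/256
11 of 15 · BBRBRBRBBRR · max L 107/64 · min R 429/256 gives 857/512
12 of 15 · BBRBRBRBBRRR · max L 107/64 · min R 857/512 gives 1713/1024
13 of 15 · BBRBRBRBBRRRB · max L 1713/1024 · min R 857/512 gives 3427/2048
14 of 15 · BBRBRBRBBRRRBB · max L 3427/2048 · min R 857/512 gives 6855/4096
15 of 15 · BBRBRBRBBRRRBBB · max L 6855/4096 · min R 857/512 gives 13711/8192

13711/8192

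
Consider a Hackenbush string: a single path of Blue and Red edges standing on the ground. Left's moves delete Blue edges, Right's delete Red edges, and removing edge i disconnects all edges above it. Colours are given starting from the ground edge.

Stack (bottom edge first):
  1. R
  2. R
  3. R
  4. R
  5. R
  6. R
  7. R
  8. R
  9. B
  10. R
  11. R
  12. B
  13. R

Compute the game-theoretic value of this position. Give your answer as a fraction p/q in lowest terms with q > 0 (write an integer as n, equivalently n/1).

step 1: add R to get R; options L={ · } R={ 0 } = -1
step 2: add R to get RR; options L={ · } R={ -1; 0 } = -2
step 3: add R to get RRR; options L={ · } R={ -2; -1; 0 } = -3
step 4: add R to get RRRR; options L={ · } R={ -3; -2; -1; 0 } = -4
step 5: add R to get RRRRR; options L={ · } R={ -4; -3; -2; -1; 0 } = -5
step 6: add R to get RRRRRR; options L={ · } R={ -5; -4; -3; -2; -1; 0 } = -6
step 7: add R to get RRRRRRR; options L={ · } R={ -6; -5; -4; -3; -2; -1; 0 } = -7
step 8: add R to get RRRRRRRR; options L={ · } R={ -7; -6; -5; -4; -3; -2; -1; 0 } = -8
step 9: add B to get RRRRRRRRB; options L={ -8 } R={ -7; -6; -5; -4; -3; -2; -1; 0 } = -15/2
step 10: add R to get RRRRRRRRBR; options L={ -8 } R={ -15/2; -7; -6; -5; -4; -3; -2; -1; 0 } = -31/4
step 11: add R to get RRRRRRRRBRR; options L={ -8 } R={ -31/4; -15/2; -7; -6; -5; -4; -3; -2; -1; 0 } = -63/8
step 12: add B to get RRRRRRRRBRRB; options L={ -8; -63/8 } R={ -31/4; -15/2; -7; -6; -5; -4; -3; -2; -1; 0 } = -125/16
step 13: add R to get RRRRRRRRBRRBR; options L={ -8; -63/8 } R={ -125/16; -31/4; -15/2; -7; -6; -5; -4; -3; -2; -1; 0 } = -251/32

-251/32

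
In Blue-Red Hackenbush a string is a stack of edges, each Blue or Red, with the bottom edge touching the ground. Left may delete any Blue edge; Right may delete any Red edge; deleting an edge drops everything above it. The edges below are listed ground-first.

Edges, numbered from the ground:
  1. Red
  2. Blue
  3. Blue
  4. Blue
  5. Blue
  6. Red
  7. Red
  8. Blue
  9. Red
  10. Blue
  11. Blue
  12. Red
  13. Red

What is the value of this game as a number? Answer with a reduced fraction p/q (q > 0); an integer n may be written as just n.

step 1: add Red to get R; options L={ ∅ } R={ 0 } so -1
step 2: add Blue to get RB; options L={ -1 } R={ 0 } so -1/2
step 3: add Blue to get RBB; options L={ -1, -1/2 } R={ 0 } so -1/4
step 4: add Blue to get RBBB; options L={ -1, -1/2, -1/4 } R={ 0 } so -1/8
step 5: add Blue to get RBBBB; options L={ -1, -1/2, -1/4, -1/8 } R={ 0 } so -1/16
step 6: add Red to get RBBBBR; options L={ -1, -1/2, -1/4, -1/8 } R={ -1/16, 0 } so -3/32
step 7: add Red to get RBBBBRR; options L={ -1, -1/2, -1/4, -1/8 } R={ -3/32, -1/16, 0 } so -7/64
step 8: add Blue to get RBBBBRRB; options L={ -1, -1/2, -1/4, -1/8, -7/64 } R={ -3/32, -1/16, 0 } so -13/128
step 9: add Red to get RBBBBRRBR; options L={ -1, -1/2, -1/4, -1/8, -7/64 } R={ -13/128, -3/32, -1/16, 0 } so -27/256
step 10: add Blue to get RBBBBRRBRB; options L={ -1, -1/2, -1/4, -1/8, -7/64, -27/256 } R={ -13/128, -3/32, -1/16, 0 } so -53/512
step 11: add Blue to get RBBBBRRBRBB; options L={ -1, -1/2, -1/4, -1/8, -7/64, -27/256, -53/512 } R={ -13/128, -3/32, -1/16, 0 } so -105/1024
step 12: add Red to get RBBBBRRBRBBR; options L={ -1, -1/2, -1/4, -1/8, -7/64, -27/256, -53/512 } R={ -105/1024, -13/128, -3/32, -1/16, 0 } so -211/2048
step 13: add Red to get RBBBBRRBRBBRR; options L={ -1, -1/2, -1/4, -1/8, -7/64, -27/256, -53/512 } R={ -211/2048, -105/1024, -13/128, -3/32, -1/16, 0 } so -423/4096

-423/4096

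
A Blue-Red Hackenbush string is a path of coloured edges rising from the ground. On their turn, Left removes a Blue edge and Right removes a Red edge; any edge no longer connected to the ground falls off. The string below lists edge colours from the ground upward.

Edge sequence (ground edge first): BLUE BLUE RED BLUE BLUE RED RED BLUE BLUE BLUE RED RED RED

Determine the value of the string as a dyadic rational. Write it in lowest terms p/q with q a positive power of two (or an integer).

3697/2048

B: Left { 0 }, Right { ∅ } — simplest 1
BB: Left { 0, 1 }, Right { ∅ } — simplest 2
BBR: Left { 0, 1 }, Right { 2 } — simplest 3/2
BBRB: Left { 0, 1, 3/2 }, Right { 2 } — simplest 7/4
BBRBB: Left { 0, 1, 3/2, 7/4 }, Right { 2 } — simplest 15/8
BBRBBR: Left { 0, 1, 3/2, 7/4 }, Right { 15/8, 2 } — simplest 29/16
BBRBBRR: Left { 0, 1, 3/2, 7/4 }, Right { 29/16, 15/8, 2 } — simplest 57/32
BBRBBRRB: Left { 0, 1, 3/2, 7/4, 57/32 }, Right { 29/16, 15/8, 2 } — simplest 115/64
BBRBBRRBB: Left { 0, 1, 3/2, 7/4, 57/32, 115/64 }, Right { 29/16, 15/8, 2 } — simplest 231/128
BBRBBRRBBB: Left { 0, 1, 3/2, 7/4, 57/32, 115/64, 231/128 }, Right { 29/16, 15/8, 2 } — simplest 463/256
BBRBBRRBBBR: Left { 0, 1, 3/2, 7/4, 57/32, 115/64, 231/128 }, Right { 463/256, 29/16, 15/8, 2 } — simplest 925/512
BBRBBRRBBBRR: Left { 0, 1, 3/2, 7/4, 57/32, 115/64, 231/128 }, Right { 925/512, 463/256, 29/16, 15/8, 2 } — simplest 1849/1024
BBRBBRRBBBRRR: Left { 0, 1, 3/2, 7/4, 57/32, 115/64, 231/128 }, Right { 1849/1024, 925/512, 463/256, 29/16, 15/8, 2 } — simplest 3697/2048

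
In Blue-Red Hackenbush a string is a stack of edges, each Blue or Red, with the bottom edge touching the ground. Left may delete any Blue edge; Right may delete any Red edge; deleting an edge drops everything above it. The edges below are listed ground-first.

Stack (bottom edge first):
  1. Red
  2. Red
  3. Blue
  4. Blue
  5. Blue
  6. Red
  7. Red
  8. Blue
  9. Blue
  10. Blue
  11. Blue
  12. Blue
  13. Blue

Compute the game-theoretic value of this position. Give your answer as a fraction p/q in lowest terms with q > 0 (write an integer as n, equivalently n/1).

Recurse on prefixes of the 13-edge string Red Red Blue Blue Blue Red Red Blue Blue Blue Blue Blue Blue:
step 1: add Red to get R; options L={ · } R={ 0 } → -1
step 2: add Red to get RR; options L={ · } R={ -1,0 } → -2
step 3: add Blue to get RRB; options L={ -2 } R={ -1,0 } → -3/2
step 4: add Blue to get RRBB; options L={ -2,-3/2 } R={ -1,0 } → -5/4
step 5: add Blue to get RRBBB; options L={ -2,-3/2,-5/4 } R={ -1,0 } → -9/8
step 6: add Red to get RRBBBR; options L={ -2,-3/2,-5/4 } R={ -9/8,-1,0 } → -19/16
step 7: add Red to get RRBBBRR; options L={ -2,-3/2,-5/4 } R={ -19/16,-9/8,-1,0 } → -39/32
step 8: add Blue to get RRBBBRRB; options L={ -2,-3/2,-5/4,-39/32 } R={ -19/16,-9/8,-1,0 } → -77/64
step 9: add Blue to get RRBBBRRBB; options L={ -2,-3/2,-5/4,-39/32,-77/64 } R={ -19/16,-9/8,-1,0 } → -153/128
step 10: add Blue to get RRBBBRRBBB; options L={ -2,-3/2,-5/4,-39/32,-77/64,-153/128 } R={ -19/16,-9/8,-1,0 } → -305/256
step 11: add Blue to get RRBBBRRBBBB; options L={ -2,-3/2,-5/4,-39/32,-77/64,-153/128,-305/256 } R={ -19/16,-9/8,-1,0 } → -609/512
step 12: add Blue to get RRBBBRRBBBBB; options L={ -2,-3/2,-5/4,-39/32,-77/64,-153/128,-305/256,-609/512 } R={ -19/16,-9/8,-1,0 } → -1217/1024
step 13: add Blue to get RRBBBRRBBBBBB; options L={ -2,-3/2,-5/4,-39/32,-77/64,-153/128,-305/256,-609/512,-1217/1024 } R={ -19/16,-9/8,-1,0 } → -2433/2048

-2433/2048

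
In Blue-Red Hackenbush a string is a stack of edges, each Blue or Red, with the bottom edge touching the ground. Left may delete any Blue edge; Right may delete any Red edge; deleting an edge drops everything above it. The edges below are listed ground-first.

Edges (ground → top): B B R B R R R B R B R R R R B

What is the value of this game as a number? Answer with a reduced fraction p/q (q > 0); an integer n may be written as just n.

12611/8192

edge 1 of 15 (B): { 0 |  } ⇒ 1
edge 2 of 15 (B): { 0 1 |  } ⇒ 2
edge 3 of 15 (R): { 0 1 | 2 } ⇒ 3/2
edge 4 of 15 (B): { 0 1 3/2 | 2 } ⇒ 7/4
edge 5 of 15 (R): { 0 1 3/2 | 7/4 2 } ⇒ 13/8
edge 6 of 15 (R): { 0 1 3/2 | 13/8 7/4 2 } ⇒ 25/16
edge 7 of 15 (R): { 0 1 3/2 | 25/16 13/8 7/4 2 } ⇒ 49/32
edge 8 of 15 (B): { 0 1 3/2 49/32 | 25/16 13/8 7/4 2 } ⇒ 99/64
edge 9 of 15 (R): { 0 1 3/2 49/32 | 99/64 25/16 13/8 7/4 2 } ⇒ 197/128
edge 10 of 15 (B): { 0 1 3/2 49/32 197/128 | 99/64 25/16 13/8 7/4 2 } ⇒ 395/256
edge 11 of 15 (R): { 0 1 3/2 49/32 197/128 | 395/256 99/64 25/16 13/8 7/4 2 } ⇒ 789/512
edge 12 of 15 (R): { 0 1 3/2 49/32 197/128 | 789/512 395/256 99/64 25/16 13/8 7/4 2 } ⇒ 1577/1024
edge 13 of 15 (R): { 0 1 3/2 49/32 197/128 | 1577/1024 789/512 395/256 99/64 25/16 13/8 7/4 2 } ⇒ 3153/2048
edge 14 of 15 (R): { 0 1 3/2 49/32 197/128 | 3153/2048 1577/1024 789/512 395/256 99/64 25/16 13/8 7/4 2 } ⇒ 6305/4096
edge 15 of 15 (B): { 0 1 3/2 49/32 197/128 6305/4096 | 3153/2048 1577/1024 789/512 395/256 99/64 25/16 13/8 7/4 2 } ⇒ 12611/8192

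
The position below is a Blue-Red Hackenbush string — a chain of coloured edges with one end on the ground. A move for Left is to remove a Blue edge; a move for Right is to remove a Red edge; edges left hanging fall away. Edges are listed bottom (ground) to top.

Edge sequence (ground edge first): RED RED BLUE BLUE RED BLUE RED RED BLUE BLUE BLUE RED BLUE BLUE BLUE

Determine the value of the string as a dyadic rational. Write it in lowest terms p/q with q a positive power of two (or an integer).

edge 1 of 15 (RED): { — | 0 } gives -1
edge 2 of 15 (RED): { — | -1; 0 } gives -2
edge 3 of 15 (BLUE): { -2 | -1; 0 } gives -3/2
edge 4 of 15 (BLUE): { -2; -3/2 | -1; 0 } gives -5/4
edge 5 of 15 (RED): { -2; -3/2 | -5/4; -1; 0 } gives -11/8
edge 6 of 15 (BLUE): { -2; -3/2; -11/8 | -5/4; -1; 0 } gives -21/16
edge 7 of 15 (RED): { -2; -3/2; -11/8 | -21/16; -5/4; -1; 0 } gives -43/32
edge 8 of 15 (RED): { -2; -3/2; -11/8 | -43/32; -21/16; -5/4; -1; 0 } gives -87/64
edge 9 of 15 (BLUE): { -2; -3/2; -11/8; -87/64 | -43/32; -21/16; -5/4; -1; 0 } gives -173/128
edge 10 of 15 (BLUE): { -2; -3/2; -11/8; -87/64; -173/128 | -43/32; -21/16; -5/4; -1; 0 } gives -345/256
edge 11 of 15 (BLUE): { -2; -3/2; -11/8; -87/64; -173/128; -345/256 | -43/32; -21/16; -5/4; -1; 0 } gives -689/512
edge 12 of 15 (RED): { -2; -3/2; -11/8; -87/64; -173/128; -345/256 | -689/512; -43/32; -21/16; -5/4; -1; 0 } gives -1379/1024
edge 13 of 15 (BLUE): { -2; -3/2; -11/8; -87/64; -173/128; -345/256; -1379/1024 | -689/512; -43/32; -21/16; -5/4; -1; 0 } gives -2757/2048
edge 14 of 15 (BLUE): { -2; -3/2; -11/8; -87/64; -173/128; -345/256; -1379/1024; -2757/2048 | -689/512; -43/32; -21/16; -5/4; -1; 0 } gives -5513/4096
edge 15 of 15 (BLUE): { -2; -3/2; -11/8; -87/64; -173/128; -345/256; -1379/1024; -2757/2048; -5513/4096 | -689/512; -43/32; -21/16; -5/4; -1; 0 } gives -11025/8192

-11025/8192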